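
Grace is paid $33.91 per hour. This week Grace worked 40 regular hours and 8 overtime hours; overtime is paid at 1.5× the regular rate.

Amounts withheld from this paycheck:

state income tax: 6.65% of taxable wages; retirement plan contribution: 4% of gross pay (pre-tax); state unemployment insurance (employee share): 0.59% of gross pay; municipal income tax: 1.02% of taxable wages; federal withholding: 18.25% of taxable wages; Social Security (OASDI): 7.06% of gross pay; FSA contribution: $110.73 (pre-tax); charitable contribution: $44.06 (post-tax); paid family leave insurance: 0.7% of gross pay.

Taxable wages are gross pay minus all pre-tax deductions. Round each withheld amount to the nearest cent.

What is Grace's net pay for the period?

$980.69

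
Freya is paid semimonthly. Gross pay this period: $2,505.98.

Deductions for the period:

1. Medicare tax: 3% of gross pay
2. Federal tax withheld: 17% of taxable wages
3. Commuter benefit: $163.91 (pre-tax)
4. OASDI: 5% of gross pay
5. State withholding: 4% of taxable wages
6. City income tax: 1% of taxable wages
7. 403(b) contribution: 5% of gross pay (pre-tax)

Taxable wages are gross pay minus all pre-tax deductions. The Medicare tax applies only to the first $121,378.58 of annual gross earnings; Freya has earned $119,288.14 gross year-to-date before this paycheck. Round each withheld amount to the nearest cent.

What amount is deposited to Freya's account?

403(b) contribution: $2,505.98 × 0.05 = $125.30
Commuter benefit: $163.91
Pre-tax total = $125.30 + $163.91 = $289.21
Taxable wages = $2,505.98 − $289.21 = $2,216.77
City income tax: $2,216.77 × 0.01 = $22.17
State withholding: $2,216.77 × 0.04 = $88.67
Federal tax withheld: $2,216.77 × 0.17 = $376.85
Medicare tax: only $121,378.58 − $119,288.14 = $2,090.44 of this check is subject → $2,090.44 × 0.03 = $62.71
OASDI: $2,505.98 × 0.05 = $125.30
Total deductions = $125.30 + $163.91 + $22.17 + $88.67 + $376.85 + $62.71 + $125.30 = $964.91
Net pay = $2,505.98 − $964.91 = $1,541.07

$1,541.07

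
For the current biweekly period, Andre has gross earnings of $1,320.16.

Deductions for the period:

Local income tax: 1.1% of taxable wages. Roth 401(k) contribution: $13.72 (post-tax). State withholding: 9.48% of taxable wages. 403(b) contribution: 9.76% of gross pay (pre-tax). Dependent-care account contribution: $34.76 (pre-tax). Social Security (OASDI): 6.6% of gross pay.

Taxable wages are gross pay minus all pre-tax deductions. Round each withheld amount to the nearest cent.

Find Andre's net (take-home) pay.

403(b) contribution: $1,320.16 × 0.0976 = $128.85
Dependent-care account contribution: $34.76
Pre-tax total = $128.85 + $34.76 = $163.61
Taxable wages = $1,320.16 − $163.61 = $1,156.55
State withholding: $1,156.55 × 0.0948 = $109.64
Local income tax: $1,156.55 × 0.011 = $12.72
Social Security (OASDI): $1,320.16 × 0.066 = $87.13
Roth 401(k) contribution: $13.72
Total deductions = $128.85 + $34.76 + $109.64 + $12.72 + $87.13 + $13.72 = $386.82
Net pay = $1,320.16 − $386.82 = $933.34

$933.34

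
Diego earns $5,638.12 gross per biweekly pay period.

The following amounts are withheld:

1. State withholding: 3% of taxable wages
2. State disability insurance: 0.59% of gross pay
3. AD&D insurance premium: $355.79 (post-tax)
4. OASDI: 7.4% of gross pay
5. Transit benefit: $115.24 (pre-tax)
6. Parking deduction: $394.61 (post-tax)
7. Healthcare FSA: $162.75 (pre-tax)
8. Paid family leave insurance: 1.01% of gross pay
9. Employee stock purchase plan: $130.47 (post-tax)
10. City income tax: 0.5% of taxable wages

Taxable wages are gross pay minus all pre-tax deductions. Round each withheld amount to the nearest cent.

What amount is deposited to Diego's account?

$3,784.23

Transit benefit: $115.24
Healthcare FSA: $162.75
Pre-tax total = $115.24 + $162.75 = $277.99
Taxable wages = $5,638.12 − $277.99 = $5,360.13
State withholding: $5,360.13 × 0.03 = $160.80
City income tax: $5,360.13 × 0.005 = $26.80
State disability insurance: $5,638.12 × 0.0059 = $33.26
OASDI: $5,638.12 × 0.074 = $417.22
Paid family leave insurance: $5,638.12 × 0.0101 = $56.95
Employee stock purchase plan: $130.47
AD&D insurance premium: $355.79
Parking deduction: $394.61
Total deductions = $115.24 + $162.75 + $160.80 + $26.80 + $33.26 + $417.22 + $56.95 + $130.47 + $355.79 + $394.61 = $1,853.89
Net pay = $5,638.12 − $1,853.89 = $3,784.23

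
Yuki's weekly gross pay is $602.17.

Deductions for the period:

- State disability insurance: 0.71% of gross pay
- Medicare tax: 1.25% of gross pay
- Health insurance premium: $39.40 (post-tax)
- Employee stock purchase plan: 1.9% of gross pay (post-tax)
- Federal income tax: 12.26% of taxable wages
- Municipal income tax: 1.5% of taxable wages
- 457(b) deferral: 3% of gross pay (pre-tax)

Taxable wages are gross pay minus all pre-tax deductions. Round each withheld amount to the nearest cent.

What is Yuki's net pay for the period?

$441.08

457(b) deferral: $602.17 × 0.03 = $18.07
Taxable wages = $602.17 − $18.07 = $584.10
Federal income tax: $584.10 × 0.1226 = $71.61
Municipal income tax: $584.10 × 0.015 = $8.76
Medicare tax: $602.17 × 0.0125 = $7.53
State disability insurance: $602.17 × 0.0071 = $4.28
Health insurance premium: $39.40
Employee stock purchase plan: $602.17 × 0.019 = $11.44
Total deductions = $18.07 + $71.61 + $8.76 + $7.53 + $4.28 + $39.40 + $11.44 = $161.09
Net pay = $602.17 − $161.09 = $441.08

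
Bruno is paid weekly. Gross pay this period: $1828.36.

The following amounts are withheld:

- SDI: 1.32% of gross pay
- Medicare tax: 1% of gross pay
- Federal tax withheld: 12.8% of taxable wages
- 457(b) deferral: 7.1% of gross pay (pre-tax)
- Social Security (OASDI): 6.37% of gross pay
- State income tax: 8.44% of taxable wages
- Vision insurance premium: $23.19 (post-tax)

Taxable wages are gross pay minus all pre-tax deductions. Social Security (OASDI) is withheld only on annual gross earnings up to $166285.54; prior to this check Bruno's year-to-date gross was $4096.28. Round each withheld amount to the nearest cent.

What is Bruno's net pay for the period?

$1155.71

457(b) deferral: $1828.36 × 0.071 = $129.81
Taxable wages = $1828.36 − $129.81 = $1698.55
Federal tax withheld: $1698.55 × 0.128 = $217.41
State income tax: $1698.55 × 0.0844 = $143.36
SDI: $1828.36 × 0.0132 = $24.13
Medicare tax: $1828.36 × 0.01 = $18.28
Social Security (OASDI): cap not yet reached, full $1828.36 is subject → $1828.36 × 0.0637 = $116.47
Vision insurance premium: $23.19
Total deductions = $129.81 + $217.41 + $143.36 + $24.13 + $18.28 + $116.47 + $23.19 = $672.65
Net pay = $1828.36 − $672.65 = $1155.71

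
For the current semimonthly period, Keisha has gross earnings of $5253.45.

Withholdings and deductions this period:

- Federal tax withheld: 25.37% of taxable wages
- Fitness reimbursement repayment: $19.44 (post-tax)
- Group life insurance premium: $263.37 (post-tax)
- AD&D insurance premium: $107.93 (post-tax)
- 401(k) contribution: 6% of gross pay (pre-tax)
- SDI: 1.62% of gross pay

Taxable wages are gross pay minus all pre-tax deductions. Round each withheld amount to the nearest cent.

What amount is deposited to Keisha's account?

$3209.56

401(k) contribution: $5253.45 × 0.06 = $315.21
Taxable wages = $5253.45 − $315.21 = $4938.24
Federal tax withheld: $4938.24 × 0.2537 = $1252.83
SDI: $5253.45 × 0.0162 = $85.11
AD&D insurance premium: $107.93
Fitness reimbursement repayment: $19.44
Group life insurance premium: $263.37
Total deductions = $315.21 + $1252.83 + $85.11 + $107.93 + $19.44 + $263.37 = $2043.89
Net pay = $5253.45 − $2043.89 = $3209.56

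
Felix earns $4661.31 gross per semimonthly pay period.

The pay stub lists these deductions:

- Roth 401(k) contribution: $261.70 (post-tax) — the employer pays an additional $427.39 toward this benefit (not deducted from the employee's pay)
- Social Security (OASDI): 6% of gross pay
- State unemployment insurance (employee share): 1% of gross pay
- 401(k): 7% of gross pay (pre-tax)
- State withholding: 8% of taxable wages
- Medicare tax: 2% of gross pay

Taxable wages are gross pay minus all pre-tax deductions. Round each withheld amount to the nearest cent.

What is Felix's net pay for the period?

401(k): $4661.31 × 0.07 = $326.29
Taxable wages = $4661.31 − $326.29 = $4335.02
State withholding: $4335.02 × 0.08 = $346.80
State unemployment insurance (employee share): $4661.31 × 0.01 = $46.61
Social Security (OASDI): $4661.31 × 0.06 = $279.68
Medicare tax: $4661.31 × 0.02 = $93.23
Roth 401(k) contribution: $261.70
(Employer's $427.39 toward Roth 401(k) contribution is not withheld from the employee.)
Total deductions = $326.29 + $346.80 + $46.61 + $279.68 + $93.23 + $261.70 = $1354.31
Net pay = $4661.31 − $1354.31 = $3307.00

$3307.00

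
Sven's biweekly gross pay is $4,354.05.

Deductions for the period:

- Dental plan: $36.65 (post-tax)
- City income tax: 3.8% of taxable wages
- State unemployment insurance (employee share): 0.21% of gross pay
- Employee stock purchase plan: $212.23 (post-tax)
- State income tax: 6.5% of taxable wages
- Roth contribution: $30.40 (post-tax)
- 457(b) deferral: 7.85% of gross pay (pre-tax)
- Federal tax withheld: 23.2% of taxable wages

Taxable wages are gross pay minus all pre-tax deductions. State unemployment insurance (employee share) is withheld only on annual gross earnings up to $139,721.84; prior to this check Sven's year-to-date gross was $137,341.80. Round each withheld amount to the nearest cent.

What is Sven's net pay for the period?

$2,383.87

457(b) deferral: $4,354.05 × 0.0785 = $341.79
Taxable wages = $4,354.05 − $341.79 = $4,012.26
Federal tax withheld: $4,012.26 × 0.232 = $930.84
City income tax: $4,012.26 × 0.038 = $152.47
State income tax: $4,012.26 × 0.065 = $260.80
State unemployment insurance (employee share): only $139,721.84 − $137,341.80 = $2,380.04 of this check is subject → $2,380.04 × 0.0021 = $5.00
Roth contribution: $30.40
Employee stock purchase plan: $212.23
Dental plan: $36.65
Total deductions = $341.79 + $930.84 + $152.47 + $260.80 + $5.00 + $30.40 + $212.23 + $36.65 = $1,970.18
Net pay = $4,354.05 − $1,970.18 = $2,383.87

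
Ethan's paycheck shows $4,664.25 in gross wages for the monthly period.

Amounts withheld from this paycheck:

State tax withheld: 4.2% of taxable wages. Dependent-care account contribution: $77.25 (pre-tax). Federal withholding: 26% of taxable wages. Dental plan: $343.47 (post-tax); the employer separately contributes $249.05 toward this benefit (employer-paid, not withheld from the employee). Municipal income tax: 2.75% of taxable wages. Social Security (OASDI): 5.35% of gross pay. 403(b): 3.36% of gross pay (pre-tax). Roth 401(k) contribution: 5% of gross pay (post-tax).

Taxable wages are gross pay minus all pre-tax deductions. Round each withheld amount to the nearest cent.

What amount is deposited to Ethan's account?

$2,144.29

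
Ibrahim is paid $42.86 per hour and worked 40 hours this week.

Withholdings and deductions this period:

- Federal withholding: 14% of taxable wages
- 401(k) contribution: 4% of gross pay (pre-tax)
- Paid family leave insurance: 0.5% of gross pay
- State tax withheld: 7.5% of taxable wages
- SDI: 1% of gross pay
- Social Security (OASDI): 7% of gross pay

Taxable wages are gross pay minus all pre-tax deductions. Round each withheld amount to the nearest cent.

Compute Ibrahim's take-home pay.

Gross pay: 40 × $42.86 = $1,714.40
401(k) contribution: $1,714.40 × 0.04 = $68.58
Taxable wages = $1,714.40 − $68.58 = $1,645.82
Federal withholding: $1,645.82 × 0.14 = $230.41
State tax withheld: $1,645.82 × 0.075 = $123.44
Paid family leave insurance: $1,714.40 × 0.005 = $8.57
Social Security (OASDI): $1,714.40 × 0.07 = $120.01
SDI: $1,714.40 × 0.01 = $17.14
Total deductions = $68.58 + $230.41 + $123.44 + $8.57 + $120.01 + $17.14 = $568.15
Net pay = $1,714.40 − $568.15 = $1,146.25

$1,146.25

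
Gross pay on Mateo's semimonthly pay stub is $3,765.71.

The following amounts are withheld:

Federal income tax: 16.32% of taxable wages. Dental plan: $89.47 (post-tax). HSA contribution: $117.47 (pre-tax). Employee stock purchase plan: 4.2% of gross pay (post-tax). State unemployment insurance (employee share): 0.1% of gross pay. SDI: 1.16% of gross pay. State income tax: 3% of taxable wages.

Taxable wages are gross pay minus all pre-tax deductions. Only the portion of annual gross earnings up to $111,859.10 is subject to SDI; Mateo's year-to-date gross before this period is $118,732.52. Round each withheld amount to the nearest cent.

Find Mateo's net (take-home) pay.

$2,692.00

HSA contribution: $117.47
Taxable wages = $3,765.71 − $117.47 = $3,648.24
Federal income tax: $3,648.24 × 0.1632 = $595.39
State income tax: $3,648.24 × 0.03 = $109.45
SDI: annual cap $111,859.10 already reached (YTD $118,732.52), so $0.00
State unemployment insurance (employee share): $3,765.71 × 0.001 = $3.77
Employee stock purchase plan: $3,765.71 × 0.042 = $158.16
Dental plan: $89.47
Total deductions = $117.47 + $595.39 + $109.45 + $0.00 + $3.77 + $158.16 + $89.47 = $1,073.71
Net pay = $3,765.71 − $1,073.71 = $2,692.00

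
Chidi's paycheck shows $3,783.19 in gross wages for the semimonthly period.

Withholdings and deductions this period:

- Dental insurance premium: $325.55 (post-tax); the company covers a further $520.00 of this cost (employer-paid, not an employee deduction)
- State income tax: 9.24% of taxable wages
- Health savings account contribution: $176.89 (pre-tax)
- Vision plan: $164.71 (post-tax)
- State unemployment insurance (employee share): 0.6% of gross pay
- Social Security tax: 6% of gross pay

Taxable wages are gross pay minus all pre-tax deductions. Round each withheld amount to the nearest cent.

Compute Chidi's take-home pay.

$2,533.13

Health savings account contribution: $176.89
Taxable wages = $3,783.19 − $176.89 = $3,606.30
State income tax: $3,606.30 × 0.0924 = $333.22
State unemployment insurance (employee share): $3,783.19 × 0.006 = $22.70
Social Security tax: $3,783.19 × 0.06 = $226.99
Dental insurance premium: $325.55
Vision plan: $164.71
(Employer's $520.00 toward dental insurance premium is not withheld from the employee.)
Total deductions = $176.89 + $333.22 + $22.70 + $226.99 + $325.55 + $164.71 = $1,250.06
Net pay = $3,783.19 − $1,250.06 = $2,533.13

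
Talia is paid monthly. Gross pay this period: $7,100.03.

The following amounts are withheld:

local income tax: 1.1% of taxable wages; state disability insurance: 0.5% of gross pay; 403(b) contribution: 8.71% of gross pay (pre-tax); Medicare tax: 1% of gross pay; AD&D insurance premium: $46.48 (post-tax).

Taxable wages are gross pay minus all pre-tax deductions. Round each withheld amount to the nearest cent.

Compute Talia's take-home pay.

403(b) contribution: $7,100.03 × 0.0871 = $618.41
Taxable wages = $7,100.03 − $618.41 = $6,481.62
Local income tax: $6,481.62 × 0.011 = $71.30
State disability insurance: $7,100.03 × 0.005 = $35.50
Medicare tax: $7,100.03 × 0.01 = $71.00
AD&D insurance premium: $46.48
Total deductions = $618.41 + $71.30 + $35.50 + $71.00 + $46.48 = $842.69
Net pay = $7,100.03 − $842.69 = $6,257.34

$6,257.34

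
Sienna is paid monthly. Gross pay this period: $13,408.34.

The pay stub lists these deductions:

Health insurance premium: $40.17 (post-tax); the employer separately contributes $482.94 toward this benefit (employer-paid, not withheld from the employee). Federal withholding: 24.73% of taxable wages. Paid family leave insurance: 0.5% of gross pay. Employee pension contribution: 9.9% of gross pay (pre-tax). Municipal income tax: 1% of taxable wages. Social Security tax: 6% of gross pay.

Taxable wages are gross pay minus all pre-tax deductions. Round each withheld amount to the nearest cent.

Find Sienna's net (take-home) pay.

Employee pension contribution: $13,408.34 × 0.099 = $1,327.43
Taxable wages = $13,408.34 − $1,327.43 = $12,080.91
Federal withholding: $12,080.91 × 0.2473 = $2,987.61
Municipal income tax: $12,080.91 × 0.01 = $120.81
Social Security tax: $13,408.34 × 0.06 = $804.50
Paid family leave insurance: $13,408.34 × 0.005 = $67.04
Health insurance premium: $40.17
(Employer's $482.94 toward health insurance premium is not withheld from the employee.)
Total deductions = $1,327.43 + $2,987.61 + $120.81 + $804.50 + $67.04 + $40.17 = $5,347.56
Net pay = $13,408.34 − $5,347.56 = $8,060.78

$8,060.78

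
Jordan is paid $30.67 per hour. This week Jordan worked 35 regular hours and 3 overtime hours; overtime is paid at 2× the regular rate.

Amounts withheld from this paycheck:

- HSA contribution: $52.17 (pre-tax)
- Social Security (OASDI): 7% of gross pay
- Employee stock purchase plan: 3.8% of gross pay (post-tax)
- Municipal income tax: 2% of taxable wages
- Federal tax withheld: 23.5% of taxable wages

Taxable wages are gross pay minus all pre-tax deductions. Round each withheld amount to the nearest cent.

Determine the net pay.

$762.14

Regular pay: 35 × $30.67 = $1,073.45
Overtime pay: 3 × $30.67 × 2 = $184.02
Gross pay = $1,073.45 + $184.02 = $1,257.47
HSA contribution: $52.17
Taxable wages = $1,257.47 − $52.17 = $1,205.30
Federal tax withheld: $1,205.30 × 0.235 = $283.25
Municipal income tax: $1,205.30 × 0.02 = $24.11
Social Security (OASDI): $1,257.47 × 0.07 = $88.02
Employee stock purchase plan: $1,257.47 × 0.038 = $47.78
Total deductions = $52.17 + $283.25 + $24.11 + $88.02 + $47.78 = $495.33
Net pay = $1,257.47 − $495.33 = $762.14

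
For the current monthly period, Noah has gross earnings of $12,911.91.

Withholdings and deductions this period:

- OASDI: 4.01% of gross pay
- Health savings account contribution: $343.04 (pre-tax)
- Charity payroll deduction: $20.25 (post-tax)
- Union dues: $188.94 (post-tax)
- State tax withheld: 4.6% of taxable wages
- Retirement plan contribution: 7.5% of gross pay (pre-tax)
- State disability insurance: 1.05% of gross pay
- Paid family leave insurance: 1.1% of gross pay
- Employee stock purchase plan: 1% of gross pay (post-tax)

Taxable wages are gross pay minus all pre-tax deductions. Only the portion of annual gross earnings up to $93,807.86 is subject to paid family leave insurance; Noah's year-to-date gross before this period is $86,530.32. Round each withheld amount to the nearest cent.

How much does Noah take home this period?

$9,995.15

Health savings account contribution: $343.04
Retirement plan contribution: $12,911.91 × 0.075 = $968.39
Pre-tax total = $343.04 + $968.39 = $1,311.43
Taxable wages = $12,911.91 − $1,311.43 = $11,600.48
State tax withheld: $11,600.48 × 0.046 = $533.62
Paid family leave insurance: only $93,807.86 − $86,530.32 = $7,277.54 of this check is subject → $7,277.54 × 0.011 = $80.05
OASDI: $12,911.91 × 0.0401 = $517.77
State disability insurance: $12,911.91 × 0.0105 = $135.58
Union dues: $188.94
Employee stock purchase plan: $12,911.91 × 0.01 = $129.12
Charity payroll deduction: $20.25
Total deductions = $343.04 + $968.39 + $533.62 + $80.05 + $517.77 + $135.58 + $188.94 + $129.12 + $20.25 = $2,916.76
Net pay = $12,911.91 − $2,916.76 = $9,995.15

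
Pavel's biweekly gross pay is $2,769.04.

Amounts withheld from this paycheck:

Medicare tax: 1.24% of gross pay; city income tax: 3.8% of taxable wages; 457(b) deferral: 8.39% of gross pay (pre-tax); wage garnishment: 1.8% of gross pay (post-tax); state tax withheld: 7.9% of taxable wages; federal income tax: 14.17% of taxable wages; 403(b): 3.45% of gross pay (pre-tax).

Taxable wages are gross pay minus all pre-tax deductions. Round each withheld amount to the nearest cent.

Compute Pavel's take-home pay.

$1,725.47

457(b) deferral: $2,769.04 × 0.0839 = $232.32
403(b): $2,769.04 × 0.0345 = $95.53
Pre-tax total = $232.32 + $95.53 = $327.85
Taxable wages = $2,769.04 − $327.85 = $2,441.19
Federal income tax: $2,441.19 × 0.1417 = $345.92
State tax withheld: $2,441.19 × 0.079 = $192.85
City income tax: $2,441.19 × 0.038 = $92.77
Medicare tax: $2,769.04 × 0.0124 = $34.34
Wage garnishment: $2,769.04 × 0.018 = $49.84
Total deductions = $232.32 + $95.53 + $345.92 + $192.85 + $92.77 + $34.34 + $49.84 = $1,043.57
Net pay = $2,769.04 − $1,043.57 = $1,725.47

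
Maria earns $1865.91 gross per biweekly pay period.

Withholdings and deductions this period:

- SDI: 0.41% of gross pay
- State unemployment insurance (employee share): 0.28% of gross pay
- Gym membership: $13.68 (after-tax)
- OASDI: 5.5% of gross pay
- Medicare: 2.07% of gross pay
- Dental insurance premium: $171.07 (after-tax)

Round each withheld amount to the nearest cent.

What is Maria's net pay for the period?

$1527.04

State unemployment insurance (employee share): $1865.91 × 0.0028 = $5.22
OASDI: $1865.91 × 0.055 = $102.63
Medicare: $1865.91 × 0.0207 = $38.62
SDI: $1865.91 × 0.0041 = $7.65
Gym membership: $13.68
Dental insurance premium: $171.07
Total deductions = $5.22 + $102.63 + $38.62 + $7.65 + $13.68 + $171.07 = $338.87
Net pay = $1865.91 − $338.87 = $1527.04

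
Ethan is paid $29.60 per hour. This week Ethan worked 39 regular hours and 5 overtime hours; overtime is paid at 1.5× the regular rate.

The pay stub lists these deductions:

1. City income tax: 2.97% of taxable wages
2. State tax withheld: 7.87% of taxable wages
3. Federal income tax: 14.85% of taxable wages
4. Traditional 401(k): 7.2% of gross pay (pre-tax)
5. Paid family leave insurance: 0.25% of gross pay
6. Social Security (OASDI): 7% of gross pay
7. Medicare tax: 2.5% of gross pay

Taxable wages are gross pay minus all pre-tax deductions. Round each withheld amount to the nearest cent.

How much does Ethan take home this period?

Regular pay: 39 × $29.60 = $1154.40
Overtime pay: 5 × $29.60 × 1.5 = $222.00
Gross pay = $1154.40 + $222.00 = $1376.40
Traditional 401(k): $1376.40 × 0.072 = $99.10
Taxable wages = $1376.40 − $99.10 = $1277.30
State tax withheld: $1277.30 × 0.0787 = $100.52
City income tax: $1277.30 × 0.0297 = $37.94
Federal income tax: $1277.30 × 0.1485 = $189.68
Social Security (OASDI): $1376.40 × 0.07 = $96.35
Medicare tax: $1376.40 × 0.025 = $34.41
Paid family leave insurance: $1376.40 × 0.0025 = $3.44
Total deductions = $99.10 + $100.52 + $37.94 + $189.68 + $96.35 + $34.41 + $3.44 = $561.44
Net pay = $1376.40 − $561.44 = $814.96

$814.96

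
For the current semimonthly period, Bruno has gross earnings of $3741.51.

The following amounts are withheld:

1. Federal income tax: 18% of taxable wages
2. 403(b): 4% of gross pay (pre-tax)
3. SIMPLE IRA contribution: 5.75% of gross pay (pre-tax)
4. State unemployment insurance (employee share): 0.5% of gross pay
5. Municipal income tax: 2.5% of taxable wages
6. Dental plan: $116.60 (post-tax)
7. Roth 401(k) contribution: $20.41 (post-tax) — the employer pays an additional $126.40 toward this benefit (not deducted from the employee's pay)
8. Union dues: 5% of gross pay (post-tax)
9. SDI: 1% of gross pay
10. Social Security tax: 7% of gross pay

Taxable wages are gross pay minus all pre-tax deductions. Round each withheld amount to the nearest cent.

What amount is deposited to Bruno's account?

$2042.35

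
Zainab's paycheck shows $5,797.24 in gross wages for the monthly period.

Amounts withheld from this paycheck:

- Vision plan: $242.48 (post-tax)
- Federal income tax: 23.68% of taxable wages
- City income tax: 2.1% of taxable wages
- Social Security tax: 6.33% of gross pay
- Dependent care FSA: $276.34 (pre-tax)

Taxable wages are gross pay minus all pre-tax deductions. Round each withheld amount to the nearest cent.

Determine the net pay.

Dependent care FSA: $276.34
Taxable wages = $5,797.24 − $276.34 = $5,520.90
Federal income tax: $5,520.90 × 0.2368 = $1,307.35
City income tax: $5,520.90 × 0.021 = $115.94
Social Security tax: $5,797.24 × 0.0633 = $366.97
Vision plan: $242.48
Total deductions = $276.34 + $1,307.35 + $115.94 + $366.97 + $242.48 = $2,309.08
Net pay = $5,797.24 − $2,309.08 = $3,488.16

$3,488.16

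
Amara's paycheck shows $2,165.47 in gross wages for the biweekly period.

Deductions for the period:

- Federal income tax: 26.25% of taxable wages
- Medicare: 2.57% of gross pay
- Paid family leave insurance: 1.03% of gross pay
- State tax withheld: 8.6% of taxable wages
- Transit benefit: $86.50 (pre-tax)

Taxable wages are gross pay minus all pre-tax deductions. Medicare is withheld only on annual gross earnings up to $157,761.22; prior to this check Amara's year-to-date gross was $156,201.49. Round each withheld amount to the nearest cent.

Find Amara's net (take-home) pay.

$1,292.06

Transit benefit: $86.50
Taxable wages = $2,165.47 − $86.50 = $2,078.97
State tax withheld: $2,078.97 × 0.086 = $178.79
Federal income tax: $2,078.97 × 0.2625 = $545.73
Paid family leave insurance: $2,165.47 × 0.0103 = $22.30
Medicare: only $157,761.22 − $156,201.49 = $1,559.73 of this check is subject → $1,559.73 × 0.0257 = $40.09
Total deductions = $86.50 + $178.79 + $545.73 + $22.30 + $40.09 = $873.41
Net pay = $2,165.47 − $873.41 = $1,292.06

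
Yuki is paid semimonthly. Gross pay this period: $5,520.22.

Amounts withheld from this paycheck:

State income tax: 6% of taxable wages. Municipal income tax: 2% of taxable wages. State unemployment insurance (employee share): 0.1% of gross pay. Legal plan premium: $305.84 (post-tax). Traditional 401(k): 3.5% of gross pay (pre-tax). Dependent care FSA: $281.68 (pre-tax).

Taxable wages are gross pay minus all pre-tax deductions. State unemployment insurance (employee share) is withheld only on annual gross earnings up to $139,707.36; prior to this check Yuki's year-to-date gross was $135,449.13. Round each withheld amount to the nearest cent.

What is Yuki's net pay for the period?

$4,331.60

Dependent care FSA: $281.68
Traditional 401(k): $5,520.22 × 0.035 = $193.21
Pre-tax total = $281.68 + $193.21 = $474.89
Taxable wages = $5,520.22 − $474.89 = $5,045.33
Municipal income tax: $5,045.33 × 0.02 = $100.91
State income tax: $5,045.33 × 0.06 = $302.72
State unemployment insurance (employee share): only $139,707.36 − $135,449.13 = $4,258.23 of this check is subject → $4,258.23 × 0.001 = $4.26
Legal plan premium: $305.84
Total deductions = $281.68 + $193.21 + $100.91 + $302.72 + $4.26 + $305.84 = $1,188.62
Net pay = $5,520.22 − $1,188.62 = $4,331.60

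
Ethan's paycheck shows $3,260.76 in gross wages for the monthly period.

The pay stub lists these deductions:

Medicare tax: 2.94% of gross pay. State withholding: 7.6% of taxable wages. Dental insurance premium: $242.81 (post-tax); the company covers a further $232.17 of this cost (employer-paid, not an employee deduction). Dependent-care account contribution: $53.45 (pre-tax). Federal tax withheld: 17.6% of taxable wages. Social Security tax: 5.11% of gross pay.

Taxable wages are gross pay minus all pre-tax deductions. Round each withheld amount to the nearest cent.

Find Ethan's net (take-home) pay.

Dependent-care account contribution: $53.45
Taxable wages = $3,260.76 − $53.45 = $3,207.31
Federal tax withheld: $3,207.31 × 0.176 = $564.49
State withholding: $3,207.31 × 0.076 = $243.76
Medicare tax: $3,260.76 × 0.0294 = $95.87
Social Security tax: $3,260.76 × 0.0511 = $166.62
Dental insurance premium: $242.81
(Employer's $232.17 toward dental insurance premium is not withheld from the employee.)
Total deductions = $53.45 + $564.49 + $243.76 + $95.87 + $166.62 + $242.81 = $1,367.00
Net pay = $3,260.76 − $1,367.00 = $1,893.76

$1,893.76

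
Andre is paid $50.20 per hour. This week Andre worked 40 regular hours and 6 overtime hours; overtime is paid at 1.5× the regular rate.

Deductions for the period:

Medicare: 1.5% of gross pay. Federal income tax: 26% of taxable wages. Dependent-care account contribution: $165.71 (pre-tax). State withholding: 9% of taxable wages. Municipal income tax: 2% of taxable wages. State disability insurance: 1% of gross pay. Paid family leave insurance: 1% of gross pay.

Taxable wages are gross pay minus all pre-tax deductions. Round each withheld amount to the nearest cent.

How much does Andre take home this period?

$1,359.18

Regular pay: 40 × $50.20 = $2,008.00
Overtime pay: 6 × $50.20 × 1.5 = $451.80
Gross pay = $2,008.00 + $451.80 = $2,459.80
Dependent-care account contribution: $165.71
Taxable wages = $2,459.80 − $165.71 = $2,294.09
Federal income tax: $2,294.09 × 0.26 = $596.46
State withholding: $2,294.09 × 0.09 = $206.47
Municipal income tax: $2,294.09 × 0.02 = $45.88
Medicare: $2,459.80 × 0.015 = $36.90
Paid family leave insurance: $2,459.80 × 0.01 = $24.60
State disability insurance: $2,459.80 × 0.01 = $24.60
Total deductions = $165.71 + $596.46 + $206.47 + $45.88 + $36.90 + $24.60 + $24.60 = $1,100.62
Net pay = $2,459.80 − $1,100.62 = $1,359.18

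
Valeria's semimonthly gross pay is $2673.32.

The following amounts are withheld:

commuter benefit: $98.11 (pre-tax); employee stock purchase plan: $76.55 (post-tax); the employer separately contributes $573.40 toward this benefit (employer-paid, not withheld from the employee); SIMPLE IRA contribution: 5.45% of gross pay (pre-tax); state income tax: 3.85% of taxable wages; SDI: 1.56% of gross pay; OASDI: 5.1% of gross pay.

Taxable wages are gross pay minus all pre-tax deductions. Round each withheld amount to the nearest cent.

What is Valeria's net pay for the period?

Commuter benefit: $98.11
SIMPLE IRA contribution: $2673.32 × 0.0545 = $145.70
Pre-tax total = $98.11 + $145.70 = $243.81
Taxable wages = $2673.32 − $243.81 = $2429.51
State income tax: $2429.51 × 0.0385 = $93.54
OASDI: $2673.32 × 0.051 = $136.34
SDI: $2673.32 × 0.0156 = $41.70
Employee stock purchase plan: $76.55
(Employer's $573.40 toward employee stock purchase plan is not withheld from the employee.)
Total deductions = $98.11 + $145.70 + $93.54 + $136.34 + $41.70 + $76.55 = $591.94
Net pay = $2673.32 − $591.94 = $2081.38

$2081.38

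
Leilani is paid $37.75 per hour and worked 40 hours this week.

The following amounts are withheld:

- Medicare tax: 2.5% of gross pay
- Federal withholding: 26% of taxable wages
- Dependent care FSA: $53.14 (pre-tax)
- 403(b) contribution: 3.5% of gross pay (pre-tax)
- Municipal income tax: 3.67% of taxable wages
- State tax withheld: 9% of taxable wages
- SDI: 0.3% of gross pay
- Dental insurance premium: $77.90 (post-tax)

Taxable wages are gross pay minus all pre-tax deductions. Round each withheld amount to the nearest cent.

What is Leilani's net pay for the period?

$740.90

Gross pay: 40 × $37.75 = $1,510.00
Dependent care FSA: $53.14
403(b) contribution: $1,510.00 × 0.035 = $52.85
Pre-tax total = $53.14 + $52.85 = $105.99
Taxable wages = $1,510.00 − $105.99 = $1,404.01
Federal withholding: $1,404.01 × 0.26 = $365.04
Municipal income tax: $1,404.01 × 0.0367 = $51.53
State tax withheld: $1,404.01 × 0.09 = $126.36
Medicare tax: $1,510.00 × 0.025 = $37.75
SDI: $1,510.00 × 0.003 = $4.53
Dental insurance premium: $77.90
Total deductions = $53.14 + $52.85 + $365.04 + $51.53 + $126.36 + $37.75 + $4.53 + $77.90 = $769.10
Net pay = $1,510.00 − $769.10 = $740.90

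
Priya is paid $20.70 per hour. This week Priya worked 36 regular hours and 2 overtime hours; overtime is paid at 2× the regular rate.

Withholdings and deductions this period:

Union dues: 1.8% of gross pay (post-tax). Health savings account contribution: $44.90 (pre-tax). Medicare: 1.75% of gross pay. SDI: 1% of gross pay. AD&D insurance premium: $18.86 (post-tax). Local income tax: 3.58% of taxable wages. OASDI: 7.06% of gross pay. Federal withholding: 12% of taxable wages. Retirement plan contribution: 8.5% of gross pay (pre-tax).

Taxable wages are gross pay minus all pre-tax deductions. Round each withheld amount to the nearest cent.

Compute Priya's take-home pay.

$486.68

Regular pay: 36 × $20.70 = $745.20
Overtime pay: 2 × $20.70 × 2 = $82.80
Gross pay = $745.20 + $82.80 = $828.00
Retirement plan contribution: $828.00 × 0.085 = $70.38
Health savings account contribution: $44.90
Pre-tax total = $70.38 + $44.90 = $115.28
Taxable wages = $828.00 − $115.28 = $712.72
Federal withholding: $712.72 × 0.12 = $85.53
Local income tax: $712.72 × 0.0358 = $25.52
Medicare: $828.00 × 0.0175 = $14.49
OASDI: $828.00 × 0.0706 = $58.46
SDI: $828.00 × 0.01 = $8.28
AD&D insurance premium: $18.86
Union dues: $828.00 × 0.018 = $14.90
Total deductions = $70.38 + $44.90 + $85.53 + $25.52 + $14.49 + $58.46 + $8.28 + $18.86 + $14.90 = $341.32
Net pay = $828.00 − $341.32 = $486.68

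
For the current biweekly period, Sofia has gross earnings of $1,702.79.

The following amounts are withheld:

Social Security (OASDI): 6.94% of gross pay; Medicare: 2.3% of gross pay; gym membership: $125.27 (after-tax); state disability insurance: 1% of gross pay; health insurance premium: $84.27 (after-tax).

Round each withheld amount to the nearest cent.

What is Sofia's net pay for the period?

$1,318.89

State disability insurance: $1,702.79 × 0.01 = $17.03
Medicare: $1,702.79 × 0.023 = $39.16
Social Security (OASDI): $1,702.79 × 0.0694 = $118.17
Health insurance premium: $84.27
Gym membership: $125.27
Total deductions = $17.03 + $39.16 + $118.17 + $84.27 + $125.27 = $383.90
Net pay = $1,702.79 − $383.90 = $1,318.89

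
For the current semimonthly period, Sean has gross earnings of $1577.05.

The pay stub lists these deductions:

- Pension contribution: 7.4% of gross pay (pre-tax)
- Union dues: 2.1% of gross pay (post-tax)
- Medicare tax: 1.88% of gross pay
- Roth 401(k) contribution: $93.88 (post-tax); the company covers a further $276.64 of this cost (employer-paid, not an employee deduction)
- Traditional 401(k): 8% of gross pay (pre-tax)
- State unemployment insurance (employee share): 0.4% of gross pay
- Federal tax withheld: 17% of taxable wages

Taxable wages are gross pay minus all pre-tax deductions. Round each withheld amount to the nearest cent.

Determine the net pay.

Pension contribution: $1577.05 × 0.074 = $116.70
Traditional 401(k): $1577.05 × 0.08 = $126.16
Pre-tax total = $116.70 + $126.16 = $242.86
Taxable wages = $1577.05 − $242.86 = $1334.19
Federal tax withheld: $1334.19 × 0.17 = $226.81
State unemployment insurance (employee share): $1577.05 × 0.004 = $6.31
Medicare tax: $1577.05 × 0.0188 = $29.65
Roth 401(k) contribution: $93.88
Union dues: $1577.05 × 0.021 = $33.12
(Employer's $276.64 toward Roth 401(k) contribution is not withheld from the employee.)
Total deductions = $116.70 + $126.16 + $226.81 + $6.31 + $29.65 + $93.88 + $33.12 = $632.63
Net pay = $1577.05 − $632.63 = $944.42

$944.42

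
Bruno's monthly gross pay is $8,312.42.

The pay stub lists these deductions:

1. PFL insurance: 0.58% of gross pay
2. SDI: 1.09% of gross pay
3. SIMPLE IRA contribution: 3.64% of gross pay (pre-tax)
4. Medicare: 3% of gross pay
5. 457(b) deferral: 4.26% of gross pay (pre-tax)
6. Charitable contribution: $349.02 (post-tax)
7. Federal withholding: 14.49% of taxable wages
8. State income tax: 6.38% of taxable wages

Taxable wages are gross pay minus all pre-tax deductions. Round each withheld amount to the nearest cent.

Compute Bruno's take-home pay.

SIMPLE IRA contribution: $8,312.42 × 0.0364 = $302.57
457(b) deferral: $8,312.42 × 0.0426 = $354.11
Pre-tax total = $302.57 + $354.11 = $656.68
Taxable wages = $8,312.42 − $656.68 = $7,655.74
Federal withholding: $7,655.74 × 0.1449 = $1,109.32
State income tax: $7,655.74 × 0.0638 = $488.44
PFL insurance: $8,312.42 × 0.0058 = $48.21
Medicare: $8,312.42 × 0.03 = $249.37
SDI: $8,312.42 × 0.0109 = $90.61
Charitable contribution: $349.02
Total deductions = $302.57 + $354.11 + $1,109.32 + $488.44 + $48.21 + $249.37 + $90.61 + $349.02 = $2,991.65
Net pay = $8,312.42 − $2,991.65 = $5,320.77

$5,320.77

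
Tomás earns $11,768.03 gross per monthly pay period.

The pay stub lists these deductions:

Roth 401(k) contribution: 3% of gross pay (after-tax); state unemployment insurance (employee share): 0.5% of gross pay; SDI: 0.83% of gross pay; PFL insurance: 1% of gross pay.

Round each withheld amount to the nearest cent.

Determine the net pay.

$11,140.80

SDI: $11,768.03 × 0.0083 = $97.67
State unemployment insurance (employee share): $11,768.03 × 0.005 = $58.84
PFL insurance: $11,768.03 × 0.01 = $117.68
Roth 401(k) contribution: $11,768.03 × 0.03 = $353.04
Total deductions = $97.67 + $58.84 + $117.68 + $353.04 = $627.23
Net pay = $11,768.03 − $627.23 = $11,140.80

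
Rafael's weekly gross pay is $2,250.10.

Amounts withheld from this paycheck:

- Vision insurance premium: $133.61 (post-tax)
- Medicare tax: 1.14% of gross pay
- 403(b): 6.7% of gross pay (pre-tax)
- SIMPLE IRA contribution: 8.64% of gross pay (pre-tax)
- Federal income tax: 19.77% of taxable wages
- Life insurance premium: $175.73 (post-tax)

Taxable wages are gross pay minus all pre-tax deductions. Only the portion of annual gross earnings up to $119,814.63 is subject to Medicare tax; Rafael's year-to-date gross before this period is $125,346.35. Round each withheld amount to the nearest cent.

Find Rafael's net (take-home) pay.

SIMPLE IRA contribution: $2,250.10 × 0.0864 = $194.41
403(b): $2,250.10 × 0.067 = $150.76
Pre-tax total = $194.41 + $150.76 = $345.17
Taxable wages = $2,250.10 − $345.17 = $1,904.93
Federal income tax: $1,904.93 × 0.1977 = $376.60
Medicare tax: annual cap $119,814.63 already reached (YTD $125,346.35), so $0.00
Vision insurance premium: $133.61
Life insurance premium: $175.73
Total deductions = $194.41 + $150.76 + $376.60 + $0.00 + $133.61 + $175.73 = $1,031.11
Net pay = $2,250.10 − $1,031.11 = $1,218.99

$1,218.99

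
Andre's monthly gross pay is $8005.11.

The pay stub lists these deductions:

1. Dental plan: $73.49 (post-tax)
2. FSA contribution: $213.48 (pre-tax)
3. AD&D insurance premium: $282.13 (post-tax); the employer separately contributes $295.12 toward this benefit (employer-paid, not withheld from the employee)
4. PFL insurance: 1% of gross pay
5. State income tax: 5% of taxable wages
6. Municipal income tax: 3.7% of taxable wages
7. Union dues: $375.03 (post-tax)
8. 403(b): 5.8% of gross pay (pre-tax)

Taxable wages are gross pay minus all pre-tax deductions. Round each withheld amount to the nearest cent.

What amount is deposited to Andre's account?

$5879.15

FSA contribution: $213.48
403(b): $8005.11 × 0.058 = $464.30
Pre-tax total = $213.48 + $464.30 = $677.78
Taxable wages = $8005.11 − $677.78 = $7327.33
State income tax: $7327.33 × 0.05 = $366.37
Municipal income tax: $7327.33 × 0.037 = $271.11
PFL insurance: $8005.11 × 0.01 = $80.05
Dental plan: $73.49
AD&D insurance premium: $282.13
Union dues: $375.03
(Employer's $295.12 toward AD&D insurance premium is not withheld from the employee.)
Total deductions = $213.48 + $464.30 + $366.37 + $271.11 + $80.05 + $73.49 + $282.13 + $375.03 = $2125.96
Net pay = $8005.11 − $2125.96 = $5879.15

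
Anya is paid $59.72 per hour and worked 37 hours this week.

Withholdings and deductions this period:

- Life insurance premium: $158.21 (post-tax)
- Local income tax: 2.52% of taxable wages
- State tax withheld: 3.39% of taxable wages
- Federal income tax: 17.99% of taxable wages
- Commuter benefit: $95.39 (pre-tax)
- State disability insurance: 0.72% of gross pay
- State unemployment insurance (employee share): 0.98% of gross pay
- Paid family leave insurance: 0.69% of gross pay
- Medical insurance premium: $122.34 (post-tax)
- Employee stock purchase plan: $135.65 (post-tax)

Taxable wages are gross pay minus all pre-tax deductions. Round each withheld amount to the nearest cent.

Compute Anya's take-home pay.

$1,139.94

Gross pay: 37 × $59.72 = $2,209.64
Commuter benefit: $95.39
Taxable wages = $2,209.64 − $95.39 = $2,114.25
Federal income tax: $2,114.25 × 0.1799 = $380.35
Local income tax: $2,114.25 × 0.0252 = $53.28
State tax withheld: $2,114.25 × 0.0339 = $71.67
Paid family leave insurance: $2,209.64 × 0.0069 = $15.25
State unemployment insurance (employee share): $2,209.64 × 0.0098 = $21.65
State disability insurance: $2,209.64 × 0.0072 = $15.91
Employee stock purchase plan: $135.65
Life insurance premium: $158.21
Medical insurance premium: $122.34
Total deductions = $95.39 + $380.35 + $53.28 + $71.67 + $15.25 + $21.65 + $15.91 + $135.65 + $158.21 + $122.34 = $1,069.70
Net pay = $2,209.64 − $1,069.70 = $1,139.94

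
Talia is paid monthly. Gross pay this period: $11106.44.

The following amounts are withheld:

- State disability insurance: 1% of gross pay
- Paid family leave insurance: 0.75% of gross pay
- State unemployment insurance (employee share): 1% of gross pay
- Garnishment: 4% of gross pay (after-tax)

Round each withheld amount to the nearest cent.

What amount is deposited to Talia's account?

$10356.76

Paid family leave insurance: $11106.44 × 0.0075 = $83.30
State disability insurance: $11106.44 × 0.01 = $111.06
State unemployment insurance (employee share): $11106.44 × 0.01 = $111.06
Garnishment: $11106.44 × 0.04 = $444.26
Total deductions = $83.30 + $111.06 + $111.06 + $444.26 = $749.68
Net pay = $11106.44 − $749.68 = $10356.76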